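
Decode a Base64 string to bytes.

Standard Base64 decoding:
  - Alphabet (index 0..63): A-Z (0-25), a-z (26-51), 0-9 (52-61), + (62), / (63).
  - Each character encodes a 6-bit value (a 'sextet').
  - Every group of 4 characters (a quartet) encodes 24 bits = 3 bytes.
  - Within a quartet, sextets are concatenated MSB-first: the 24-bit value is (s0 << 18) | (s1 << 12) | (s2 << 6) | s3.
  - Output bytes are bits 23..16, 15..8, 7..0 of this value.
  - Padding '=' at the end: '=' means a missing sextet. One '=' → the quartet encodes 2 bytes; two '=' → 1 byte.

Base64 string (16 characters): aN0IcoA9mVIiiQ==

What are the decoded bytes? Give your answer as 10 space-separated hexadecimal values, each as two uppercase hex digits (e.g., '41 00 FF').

Answer: 68 DD 08 72 80 3D 99 52 22 89

Derivation:
After char 0 ('a'=26): chars_in_quartet=1 acc=0x1A bytes_emitted=0
After char 1 ('N'=13): chars_in_quartet=2 acc=0x68D bytes_emitted=0
After char 2 ('0'=52): chars_in_quartet=3 acc=0x1A374 bytes_emitted=0
After char 3 ('I'=8): chars_in_quartet=4 acc=0x68DD08 -> emit 68 DD 08, reset; bytes_emitted=3
After char 4 ('c'=28): chars_in_quartet=1 acc=0x1C bytes_emitted=3
After char 5 ('o'=40): chars_in_quartet=2 acc=0x728 bytes_emitted=3
After char 6 ('A'=0): chars_in_quartet=3 acc=0x1CA00 bytes_emitted=3
After char 7 ('9'=61): chars_in_quartet=4 acc=0x72803D -> emit 72 80 3D, reset; bytes_emitted=6
After char 8 ('m'=38): chars_in_quartet=1 acc=0x26 bytes_emitted=6
After char 9 ('V'=21): chars_in_quartet=2 acc=0x995 bytes_emitted=6
After char 10 ('I'=8): chars_in_quartet=3 acc=0x26548 bytes_emitted=6
After char 11 ('i'=34): chars_in_quartet=4 acc=0x995222 -> emit 99 52 22, reset; bytes_emitted=9
After char 12 ('i'=34): chars_in_quartet=1 acc=0x22 bytes_emitted=9
After char 13 ('Q'=16): chars_in_quartet=2 acc=0x890 bytes_emitted=9
Padding '==': partial quartet acc=0x890 -> emit 89; bytes_emitted=10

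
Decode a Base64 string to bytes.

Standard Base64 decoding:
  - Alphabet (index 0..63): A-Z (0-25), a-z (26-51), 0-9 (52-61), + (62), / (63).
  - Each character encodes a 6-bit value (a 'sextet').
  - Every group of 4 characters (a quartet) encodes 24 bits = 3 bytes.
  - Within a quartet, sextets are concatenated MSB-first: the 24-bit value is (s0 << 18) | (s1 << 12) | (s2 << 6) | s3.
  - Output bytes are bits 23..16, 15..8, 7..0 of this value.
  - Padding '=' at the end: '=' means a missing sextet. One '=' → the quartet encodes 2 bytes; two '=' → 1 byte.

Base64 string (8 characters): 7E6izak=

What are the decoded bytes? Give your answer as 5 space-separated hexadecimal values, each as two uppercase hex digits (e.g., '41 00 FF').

Answer: EC 4E A2 CD A9

Derivation:
After char 0 ('7'=59): chars_in_quartet=1 acc=0x3B bytes_emitted=0
After char 1 ('E'=4): chars_in_quartet=2 acc=0xEC4 bytes_emitted=0
After char 2 ('6'=58): chars_in_quartet=3 acc=0x3B13A bytes_emitted=0
After char 3 ('i'=34): chars_in_quartet=4 acc=0xEC4EA2 -> emit EC 4E A2, reset; bytes_emitted=3
After char 4 ('z'=51): chars_in_quartet=1 acc=0x33 bytes_emitted=3
After char 5 ('a'=26): chars_in_quartet=2 acc=0xCDA bytes_emitted=3
After char 6 ('k'=36): chars_in_quartet=3 acc=0x336A4 bytes_emitted=3
Padding '=': partial quartet acc=0x336A4 -> emit CD A9; bytes_emitted=5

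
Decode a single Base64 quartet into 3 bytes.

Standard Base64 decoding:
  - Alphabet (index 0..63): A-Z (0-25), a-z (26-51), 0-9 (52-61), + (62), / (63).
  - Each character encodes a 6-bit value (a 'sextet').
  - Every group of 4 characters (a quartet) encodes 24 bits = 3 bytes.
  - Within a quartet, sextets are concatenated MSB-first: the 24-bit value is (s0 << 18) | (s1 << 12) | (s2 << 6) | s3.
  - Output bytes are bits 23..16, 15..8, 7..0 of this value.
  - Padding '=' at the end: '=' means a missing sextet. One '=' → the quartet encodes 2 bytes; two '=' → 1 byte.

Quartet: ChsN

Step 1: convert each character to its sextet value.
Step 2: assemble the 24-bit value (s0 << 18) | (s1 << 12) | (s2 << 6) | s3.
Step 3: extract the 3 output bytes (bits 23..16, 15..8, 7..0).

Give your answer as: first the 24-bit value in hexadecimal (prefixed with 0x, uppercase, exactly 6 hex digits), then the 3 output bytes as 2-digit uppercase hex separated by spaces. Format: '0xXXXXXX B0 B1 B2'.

Sextets: C=2, h=33, s=44, N=13
24-bit: (2<<18) | (33<<12) | (44<<6) | 13
      = 0x080000 | 0x021000 | 0x000B00 | 0x00000D
      = 0x0A1B0D
Bytes: (v>>16)&0xFF=0A, (v>>8)&0xFF=1B, v&0xFF=0D

Answer: 0x0A1B0D 0A 1B 0D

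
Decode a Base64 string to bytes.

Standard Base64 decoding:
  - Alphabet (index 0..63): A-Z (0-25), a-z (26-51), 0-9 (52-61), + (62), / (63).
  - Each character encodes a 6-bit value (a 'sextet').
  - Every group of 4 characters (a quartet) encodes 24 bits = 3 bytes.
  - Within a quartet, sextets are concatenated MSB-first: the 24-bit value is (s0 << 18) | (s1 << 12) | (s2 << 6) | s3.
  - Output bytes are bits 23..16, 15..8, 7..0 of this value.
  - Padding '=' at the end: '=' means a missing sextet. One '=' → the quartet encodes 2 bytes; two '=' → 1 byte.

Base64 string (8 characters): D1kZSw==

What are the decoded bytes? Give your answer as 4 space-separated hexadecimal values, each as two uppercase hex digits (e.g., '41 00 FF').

After char 0 ('D'=3): chars_in_quartet=1 acc=0x3 bytes_emitted=0
After char 1 ('1'=53): chars_in_quartet=2 acc=0xF5 bytes_emitted=0
After char 2 ('k'=36): chars_in_quartet=3 acc=0x3D64 bytes_emitted=0
After char 3 ('Z'=25): chars_in_quartet=4 acc=0xF5919 -> emit 0F 59 19, reset; bytes_emitted=3
After char 4 ('S'=18): chars_in_quartet=1 acc=0x12 bytes_emitted=3
After char 5 ('w'=48): chars_in_quartet=2 acc=0x4B0 bytes_emitted=3
Padding '==': partial quartet acc=0x4B0 -> emit 4B; bytes_emitted=4

Answer: 0F 59 19 4B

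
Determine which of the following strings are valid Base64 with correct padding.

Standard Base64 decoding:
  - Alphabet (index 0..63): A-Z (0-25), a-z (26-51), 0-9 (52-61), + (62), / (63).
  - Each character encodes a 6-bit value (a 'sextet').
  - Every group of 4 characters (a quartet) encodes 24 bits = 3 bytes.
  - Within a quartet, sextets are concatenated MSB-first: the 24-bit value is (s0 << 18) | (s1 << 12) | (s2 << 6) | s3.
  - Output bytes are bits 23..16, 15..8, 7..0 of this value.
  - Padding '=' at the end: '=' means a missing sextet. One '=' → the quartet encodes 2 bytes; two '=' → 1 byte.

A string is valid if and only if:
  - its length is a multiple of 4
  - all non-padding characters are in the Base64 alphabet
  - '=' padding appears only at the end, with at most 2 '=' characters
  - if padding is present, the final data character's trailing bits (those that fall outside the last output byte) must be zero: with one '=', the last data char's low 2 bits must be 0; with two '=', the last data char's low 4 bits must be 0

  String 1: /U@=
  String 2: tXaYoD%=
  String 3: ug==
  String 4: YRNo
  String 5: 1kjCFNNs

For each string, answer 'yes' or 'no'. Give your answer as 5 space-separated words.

String 1: '/U@=' → invalid (bad char(s): ['@'])
String 2: 'tXaYoD%=' → invalid (bad char(s): ['%'])
String 3: 'ug==' → valid
String 4: 'YRNo' → valid
String 5: '1kjCFNNs' → valid

Answer: no no yes yes yes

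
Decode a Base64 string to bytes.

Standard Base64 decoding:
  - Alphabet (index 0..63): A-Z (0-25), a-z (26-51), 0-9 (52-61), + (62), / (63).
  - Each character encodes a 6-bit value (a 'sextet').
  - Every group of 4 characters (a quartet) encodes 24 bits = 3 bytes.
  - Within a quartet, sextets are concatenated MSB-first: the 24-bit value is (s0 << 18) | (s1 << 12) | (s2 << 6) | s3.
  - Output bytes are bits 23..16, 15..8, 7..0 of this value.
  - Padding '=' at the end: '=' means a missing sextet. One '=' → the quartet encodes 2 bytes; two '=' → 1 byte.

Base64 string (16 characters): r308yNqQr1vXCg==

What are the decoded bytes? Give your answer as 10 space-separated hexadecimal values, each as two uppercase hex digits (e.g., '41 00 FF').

After char 0 ('r'=43): chars_in_quartet=1 acc=0x2B bytes_emitted=0
After char 1 ('3'=55): chars_in_quartet=2 acc=0xAF7 bytes_emitted=0
After char 2 ('0'=52): chars_in_quartet=3 acc=0x2BDF4 bytes_emitted=0
After char 3 ('8'=60): chars_in_quartet=4 acc=0xAF7D3C -> emit AF 7D 3C, reset; bytes_emitted=3
After char 4 ('y'=50): chars_in_quartet=1 acc=0x32 bytes_emitted=3
After char 5 ('N'=13): chars_in_quartet=2 acc=0xC8D bytes_emitted=3
After char 6 ('q'=42): chars_in_quartet=3 acc=0x3236A bytes_emitted=3
After char 7 ('Q'=16): chars_in_quartet=4 acc=0xC8DA90 -> emit C8 DA 90, reset; bytes_emitted=6
After char 8 ('r'=43): chars_in_quartet=1 acc=0x2B bytes_emitted=6
After char 9 ('1'=53): chars_in_quartet=2 acc=0xAF5 bytes_emitted=6
After char 10 ('v'=47): chars_in_quartet=3 acc=0x2BD6F bytes_emitted=6
After char 11 ('X'=23): chars_in_quartet=4 acc=0xAF5BD7 -> emit AF 5B D7, reset; bytes_emitted=9
After char 12 ('C'=2): chars_in_quartet=1 acc=0x2 bytes_emitted=9
After char 13 ('g'=32): chars_in_quartet=2 acc=0xA0 bytes_emitted=9
Padding '==': partial quartet acc=0xA0 -> emit 0A; bytes_emitted=10

Answer: AF 7D 3C C8 DA 90 AF 5B D7 0A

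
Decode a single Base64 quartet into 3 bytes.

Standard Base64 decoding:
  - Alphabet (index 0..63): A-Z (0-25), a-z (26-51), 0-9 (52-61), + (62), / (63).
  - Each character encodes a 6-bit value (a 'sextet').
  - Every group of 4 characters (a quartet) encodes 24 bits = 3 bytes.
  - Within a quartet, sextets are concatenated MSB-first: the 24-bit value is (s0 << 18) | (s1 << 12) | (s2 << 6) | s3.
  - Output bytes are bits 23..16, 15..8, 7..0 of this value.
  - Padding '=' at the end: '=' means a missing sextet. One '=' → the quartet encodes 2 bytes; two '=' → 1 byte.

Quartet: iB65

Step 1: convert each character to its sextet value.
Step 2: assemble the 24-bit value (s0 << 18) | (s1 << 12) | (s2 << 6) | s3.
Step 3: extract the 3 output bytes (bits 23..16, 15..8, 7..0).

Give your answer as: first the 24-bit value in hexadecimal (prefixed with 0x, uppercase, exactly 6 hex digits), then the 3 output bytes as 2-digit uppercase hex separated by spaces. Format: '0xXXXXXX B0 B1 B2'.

Sextets: i=34, B=1, 6=58, 5=57
24-bit: (34<<18) | (1<<12) | (58<<6) | 57
      = 0x880000 | 0x001000 | 0x000E80 | 0x000039
      = 0x881EB9
Bytes: (v>>16)&0xFF=88, (v>>8)&0xFF=1E, v&0xFF=B9

Answer: 0x881EB9 88 1E B9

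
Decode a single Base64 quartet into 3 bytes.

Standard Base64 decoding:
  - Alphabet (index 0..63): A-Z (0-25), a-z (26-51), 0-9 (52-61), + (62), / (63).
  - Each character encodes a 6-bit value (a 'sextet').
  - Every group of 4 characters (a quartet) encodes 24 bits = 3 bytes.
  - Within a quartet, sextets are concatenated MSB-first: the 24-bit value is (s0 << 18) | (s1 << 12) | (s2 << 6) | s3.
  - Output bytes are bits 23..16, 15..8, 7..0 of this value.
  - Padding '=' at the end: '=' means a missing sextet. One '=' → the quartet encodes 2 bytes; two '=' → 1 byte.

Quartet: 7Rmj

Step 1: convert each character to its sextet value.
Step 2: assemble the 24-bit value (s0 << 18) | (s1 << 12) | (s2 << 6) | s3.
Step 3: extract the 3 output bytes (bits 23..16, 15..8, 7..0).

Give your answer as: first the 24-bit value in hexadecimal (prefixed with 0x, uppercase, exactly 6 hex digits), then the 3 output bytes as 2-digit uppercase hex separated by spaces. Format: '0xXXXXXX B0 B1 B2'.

Answer: 0xED19A3 ED 19 A3

Derivation:
Sextets: 7=59, R=17, m=38, j=35
24-bit: (59<<18) | (17<<12) | (38<<6) | 35
      = 0xEC0000 | 0x011000 | 0x000980 | 0x000023
      = 0xED19A3
Bytes: (v>>16)&0xFF=ED, (v>>8)&0xFF=19, v&0xFF=A3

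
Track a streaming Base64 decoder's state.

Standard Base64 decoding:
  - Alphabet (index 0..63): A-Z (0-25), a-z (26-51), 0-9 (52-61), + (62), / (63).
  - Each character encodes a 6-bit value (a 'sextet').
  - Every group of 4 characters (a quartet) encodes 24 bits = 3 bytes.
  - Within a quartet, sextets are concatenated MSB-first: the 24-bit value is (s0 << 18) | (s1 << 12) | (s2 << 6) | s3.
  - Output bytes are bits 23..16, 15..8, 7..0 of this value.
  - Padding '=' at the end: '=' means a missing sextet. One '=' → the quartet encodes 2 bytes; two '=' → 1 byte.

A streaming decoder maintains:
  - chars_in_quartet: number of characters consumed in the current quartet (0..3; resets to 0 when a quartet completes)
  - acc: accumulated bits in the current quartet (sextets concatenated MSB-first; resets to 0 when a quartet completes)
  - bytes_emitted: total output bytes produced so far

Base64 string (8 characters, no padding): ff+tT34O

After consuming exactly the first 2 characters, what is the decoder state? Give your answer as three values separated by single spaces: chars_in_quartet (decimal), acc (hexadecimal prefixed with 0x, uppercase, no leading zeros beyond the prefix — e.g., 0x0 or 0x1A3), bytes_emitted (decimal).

Answer: 2 0x7DF 0

Derivation:
After char 0 ('f'=31): chars_in_quartet=1 acc=0x1F bytes_emitted=0
After char 1 ('f'=31): chars_in_quartet=2 acc=0x7DF bytes_emitted=0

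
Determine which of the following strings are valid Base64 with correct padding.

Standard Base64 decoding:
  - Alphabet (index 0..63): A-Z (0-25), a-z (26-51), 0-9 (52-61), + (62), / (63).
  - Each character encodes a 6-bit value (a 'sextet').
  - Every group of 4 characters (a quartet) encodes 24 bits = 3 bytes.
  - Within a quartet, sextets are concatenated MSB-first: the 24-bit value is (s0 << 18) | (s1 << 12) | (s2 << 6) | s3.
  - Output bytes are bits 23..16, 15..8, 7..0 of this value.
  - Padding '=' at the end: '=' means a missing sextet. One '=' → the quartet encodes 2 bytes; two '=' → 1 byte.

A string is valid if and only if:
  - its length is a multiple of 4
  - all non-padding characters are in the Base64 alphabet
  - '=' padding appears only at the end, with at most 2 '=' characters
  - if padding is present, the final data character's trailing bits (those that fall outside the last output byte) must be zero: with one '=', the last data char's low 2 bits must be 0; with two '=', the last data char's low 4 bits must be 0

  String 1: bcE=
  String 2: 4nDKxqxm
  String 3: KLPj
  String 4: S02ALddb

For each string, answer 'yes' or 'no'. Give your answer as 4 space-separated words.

String 1: 'bcE=' → valid
String 2: '4nDKxqxm' → valid
String 3: 'KLPj' → valid
String 4: 'S02ALddb' → valid

Answer: yes yes yes yes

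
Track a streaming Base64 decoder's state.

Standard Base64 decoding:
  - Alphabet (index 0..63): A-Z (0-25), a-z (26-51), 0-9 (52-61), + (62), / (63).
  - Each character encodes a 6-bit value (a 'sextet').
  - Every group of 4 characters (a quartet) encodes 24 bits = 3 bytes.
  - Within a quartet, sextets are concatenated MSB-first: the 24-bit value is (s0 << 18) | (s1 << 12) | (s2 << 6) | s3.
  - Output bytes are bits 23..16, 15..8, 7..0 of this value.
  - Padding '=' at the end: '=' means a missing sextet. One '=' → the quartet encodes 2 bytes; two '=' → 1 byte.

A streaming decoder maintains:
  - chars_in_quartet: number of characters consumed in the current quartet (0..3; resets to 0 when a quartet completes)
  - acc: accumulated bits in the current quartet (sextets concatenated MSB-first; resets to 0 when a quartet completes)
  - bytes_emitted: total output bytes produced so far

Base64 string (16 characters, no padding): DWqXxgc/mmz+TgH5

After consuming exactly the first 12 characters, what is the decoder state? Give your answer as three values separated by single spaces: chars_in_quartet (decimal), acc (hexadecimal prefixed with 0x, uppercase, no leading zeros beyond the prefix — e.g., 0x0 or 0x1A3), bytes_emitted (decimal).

After char 0 ('D'=3): chars_in_quartet=1 acc=0x3 bytes_emitted=0
After char 1 ('W'=22): chars_in_quartet=2 acc=0xD6 bytes_emitted=0
After char 2 ('q'=42): chars_in_quartet=3 acc=0x35AA bytes_emitted=0
After char 3 ('X'=23): chars_in_quartet=4 acc=0xD6A97 -> emit 0D 6A 97, reset; bytes_emitted=3
After char 4 ('x'=49): chars_in_quartet=1 acc=0x31 bytes_emitted=3
After char 5 ('g'=32): chars_in_quartet=2 acc=0xC60 bytes_emitted=3
After char 6 ('c'=28): chars_in_quartet=3 acc=0x3181C bytes_emitted=3
After char 7 ('/'=63): chars_in_quartet=4 acc=0xC6073F -> emit C6 07 3F, reset; bytes_emitted=6
After char 8 ('m'=38): chars_in_quartet=1 acc=0x26 bytes_emitted=6
After char 9 ('m'=38): chars_in_quartet=2 acc=0x9A6 bytes_emitted=6
After char 10 ('z'=51): chars_in_quartet=3 acc=0x269B3 bytes_emitted=6
After char 11 ('+'=62): chars_in_quartet=4 acc=0x9A6CFE -> emit 9A 6C FE, reset; bytes_emitted=9

Answer: 0 0x0 9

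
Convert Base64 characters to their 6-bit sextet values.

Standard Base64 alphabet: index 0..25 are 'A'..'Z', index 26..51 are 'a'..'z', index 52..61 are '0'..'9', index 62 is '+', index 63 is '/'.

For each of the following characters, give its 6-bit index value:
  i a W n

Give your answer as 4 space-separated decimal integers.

'i': a..z range, 26 + ord('i') − ord('a') = 34
'a': a..z range, 26 + ord('a') − ord('a') = 26
'W': A..Z range, ord('W') − ord('A') = 22
'n': a..z range, 26 + ord('n') − ord('a') = 39

Answer: 34 26 22 39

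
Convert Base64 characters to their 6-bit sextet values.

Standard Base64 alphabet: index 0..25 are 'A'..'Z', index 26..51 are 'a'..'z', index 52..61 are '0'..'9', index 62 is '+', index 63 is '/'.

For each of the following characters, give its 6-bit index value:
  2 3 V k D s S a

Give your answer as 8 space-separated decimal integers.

Answer: 54 55 21 36 3 44 18 26

Derivation:
'2': 0..9 range, 52 + ord('2') − ord('0') = 54
'3': 0..9 range, 52 + ord('3') − ord('0') = 55
'V': A..Z range, ord('V') − ord('A') = 21
'k': a..z range, 26 + ord('k') − ord('a') = 36
'D': A..Z range, ord('D') − ord('A') = 3
's': a..z range, 26 + ord('s') − ord('a') = 44
'S': A..Z range, ord('S') − ord('A') = 18
'a': a..z range, 26 + ord('a') − ord('a') = 26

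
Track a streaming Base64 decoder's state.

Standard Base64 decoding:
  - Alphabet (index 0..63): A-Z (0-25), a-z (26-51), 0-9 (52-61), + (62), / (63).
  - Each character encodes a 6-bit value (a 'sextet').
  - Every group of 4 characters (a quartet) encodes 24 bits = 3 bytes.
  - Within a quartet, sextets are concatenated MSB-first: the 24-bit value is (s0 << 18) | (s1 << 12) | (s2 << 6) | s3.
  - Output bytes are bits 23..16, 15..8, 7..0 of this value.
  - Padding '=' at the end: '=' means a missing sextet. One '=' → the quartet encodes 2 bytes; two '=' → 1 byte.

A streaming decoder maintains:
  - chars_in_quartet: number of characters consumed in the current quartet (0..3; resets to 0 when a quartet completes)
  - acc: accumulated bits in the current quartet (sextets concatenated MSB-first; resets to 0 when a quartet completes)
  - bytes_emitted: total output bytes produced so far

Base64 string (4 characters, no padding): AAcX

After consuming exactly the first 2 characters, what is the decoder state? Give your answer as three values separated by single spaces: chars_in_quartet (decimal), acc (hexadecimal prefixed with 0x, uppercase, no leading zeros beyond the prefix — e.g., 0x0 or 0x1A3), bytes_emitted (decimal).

After char 0 ('A'=0): chars_in_quartet=1 acc=0x0 bytes_emitted=0
After char 1 ('A'=0): chars_in_quartet=2 acc=0x0 bytes_emitted=0

Answer: 2 0x0 0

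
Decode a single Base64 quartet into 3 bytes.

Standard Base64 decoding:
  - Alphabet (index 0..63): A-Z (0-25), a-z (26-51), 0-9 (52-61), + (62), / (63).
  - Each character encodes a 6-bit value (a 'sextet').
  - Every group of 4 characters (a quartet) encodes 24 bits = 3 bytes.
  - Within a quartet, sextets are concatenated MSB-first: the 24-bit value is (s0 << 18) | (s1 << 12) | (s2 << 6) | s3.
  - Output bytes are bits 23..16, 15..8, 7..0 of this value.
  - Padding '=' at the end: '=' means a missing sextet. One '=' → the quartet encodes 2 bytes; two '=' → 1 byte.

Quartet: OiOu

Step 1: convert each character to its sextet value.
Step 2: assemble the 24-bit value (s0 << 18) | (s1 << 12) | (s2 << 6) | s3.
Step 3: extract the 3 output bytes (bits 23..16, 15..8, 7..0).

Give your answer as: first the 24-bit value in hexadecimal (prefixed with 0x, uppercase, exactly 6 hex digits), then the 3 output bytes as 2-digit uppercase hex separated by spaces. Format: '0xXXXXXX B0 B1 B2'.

Answer: 0x3A23AE 3A 23 AE

Derivation:
Sextets: O=14, i=34, O=14, u=46
24-bit: (14<<18) | (34<<12) | (14<<6) | 46
      = 0x380000 | 0x022000 | 0x000380 | 0x00002E
      = 0x3A23AE
Bytes: (v>>16)&0xFF=3A, (v>>8)&0xFF=23, v&0xFF=AE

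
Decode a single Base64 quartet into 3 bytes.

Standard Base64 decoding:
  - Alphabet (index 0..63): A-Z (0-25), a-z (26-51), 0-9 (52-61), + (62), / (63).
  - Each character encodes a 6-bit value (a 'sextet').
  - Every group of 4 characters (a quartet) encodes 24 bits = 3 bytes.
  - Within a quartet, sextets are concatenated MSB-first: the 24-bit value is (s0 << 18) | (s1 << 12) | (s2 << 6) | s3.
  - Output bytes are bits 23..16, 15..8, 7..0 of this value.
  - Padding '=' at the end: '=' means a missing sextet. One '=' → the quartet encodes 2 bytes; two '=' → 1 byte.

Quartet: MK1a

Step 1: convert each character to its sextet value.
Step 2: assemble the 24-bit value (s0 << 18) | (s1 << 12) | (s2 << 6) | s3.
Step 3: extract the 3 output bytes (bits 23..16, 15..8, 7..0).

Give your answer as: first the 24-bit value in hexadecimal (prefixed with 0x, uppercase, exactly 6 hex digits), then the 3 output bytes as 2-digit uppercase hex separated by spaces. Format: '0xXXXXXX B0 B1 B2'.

Sextets: M=12, K=10, 1=53, a=26
24-bit: (12<<18) | (10<<12) | (53<<6) | 26
      = 0x300000 | 0x00A000 | 0x000D40 | 0x00001A
      = 0x30AD5A
Bytes: (v>>16)&0xFF=30, (v>>8)&0xFF=AD, v&0xFF=5A

Answer: 0x30AD5A 30 AD 5A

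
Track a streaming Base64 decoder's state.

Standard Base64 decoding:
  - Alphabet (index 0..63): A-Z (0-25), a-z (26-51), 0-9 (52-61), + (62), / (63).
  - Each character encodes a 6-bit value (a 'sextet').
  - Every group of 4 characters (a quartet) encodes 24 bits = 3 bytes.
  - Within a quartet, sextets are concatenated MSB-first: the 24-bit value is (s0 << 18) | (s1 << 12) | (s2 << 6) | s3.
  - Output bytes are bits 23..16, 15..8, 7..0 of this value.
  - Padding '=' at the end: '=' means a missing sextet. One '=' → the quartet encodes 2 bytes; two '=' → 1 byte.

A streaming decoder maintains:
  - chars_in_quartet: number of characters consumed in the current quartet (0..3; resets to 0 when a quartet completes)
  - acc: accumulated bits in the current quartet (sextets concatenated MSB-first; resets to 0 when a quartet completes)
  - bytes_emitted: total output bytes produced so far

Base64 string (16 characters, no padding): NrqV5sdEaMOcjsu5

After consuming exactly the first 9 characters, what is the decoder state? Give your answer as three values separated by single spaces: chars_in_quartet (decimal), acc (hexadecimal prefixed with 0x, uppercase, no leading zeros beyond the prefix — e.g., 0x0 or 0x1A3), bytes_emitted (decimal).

After char 0 ('N'=13): chars_in_quartet=1 acc=0xD bytes_emitted=0
After char 1 ('r'=43): chars_in_quartet=2 acc=0x36B bytes_emitted=0
After char 2 ('q'=42): chars_in_quartet=3 acc=0xDAEA bytes_emitted=0
After char 3 ('V'=21): chars_in_quartet=4 acc=0x36BA95 -> emit 36 BA 95, reset; bytes_emitted=3
After char 4 ('5'=57): chars_in_quartet=1 acc=0x39 bytes_emitted=3
After char 5 ('s'=44): chars_in_quartet=2 acc=0xE6C bytes_emitted=3
After char 6 ('d'=29): chars_in_quartet=3 acc=0x39B1D bytes_emitted=3
After char 7 ('E'=4): chars_in_quartet=4 acc=0xE6C744 -> emit E6 C7 44, reset; bytes_emitted=6
After char 8 ('a'=26): chars_in_quartet=1 acc=0x1A bytes_emitted=6

Answer: 1 0x1A 6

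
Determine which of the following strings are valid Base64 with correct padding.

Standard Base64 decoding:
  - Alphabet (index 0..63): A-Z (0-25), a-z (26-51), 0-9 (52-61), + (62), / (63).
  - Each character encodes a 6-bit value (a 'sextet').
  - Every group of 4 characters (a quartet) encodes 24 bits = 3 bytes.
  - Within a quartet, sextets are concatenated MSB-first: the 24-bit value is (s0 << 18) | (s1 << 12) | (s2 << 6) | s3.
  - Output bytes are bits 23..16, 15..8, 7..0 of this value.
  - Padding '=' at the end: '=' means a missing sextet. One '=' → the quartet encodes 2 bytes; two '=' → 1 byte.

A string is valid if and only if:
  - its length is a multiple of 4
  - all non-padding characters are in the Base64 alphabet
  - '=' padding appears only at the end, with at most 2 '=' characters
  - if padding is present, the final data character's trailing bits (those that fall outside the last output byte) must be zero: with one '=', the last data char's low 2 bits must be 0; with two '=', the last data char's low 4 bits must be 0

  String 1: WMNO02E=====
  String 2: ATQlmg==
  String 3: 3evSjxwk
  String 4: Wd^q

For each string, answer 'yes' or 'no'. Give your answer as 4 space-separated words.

Answer: no yes yes no

Derivation:
String 1: 'WMNO02E=====' → invalid (5 pad chars (max 2))
String 2: 'ATQlmg==' → valid
String 3: '3evSjxwk' → valid
String 4: 'Wd^q' → invalid (bad char(s): ['^'])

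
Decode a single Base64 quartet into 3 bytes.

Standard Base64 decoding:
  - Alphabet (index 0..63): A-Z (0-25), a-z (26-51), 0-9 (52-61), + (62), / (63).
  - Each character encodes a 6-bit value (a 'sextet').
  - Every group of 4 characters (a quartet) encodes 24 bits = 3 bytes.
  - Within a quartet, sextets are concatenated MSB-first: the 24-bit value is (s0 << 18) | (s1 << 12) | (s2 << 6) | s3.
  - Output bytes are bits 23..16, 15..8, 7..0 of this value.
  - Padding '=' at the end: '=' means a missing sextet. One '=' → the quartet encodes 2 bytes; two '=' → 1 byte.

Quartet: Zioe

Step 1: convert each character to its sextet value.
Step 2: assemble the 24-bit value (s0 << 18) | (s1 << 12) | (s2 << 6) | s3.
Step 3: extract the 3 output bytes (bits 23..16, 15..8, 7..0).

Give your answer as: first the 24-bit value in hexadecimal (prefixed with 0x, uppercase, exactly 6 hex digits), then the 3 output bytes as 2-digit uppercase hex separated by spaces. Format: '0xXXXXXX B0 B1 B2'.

Sextets: Z=25, i=34, o=40, e=30
24-bit: (25<<18) | (34<<12) | (40<<6) | 30
      = 0x640000 | 0x022000 | 0x000A00 | 0x00001E
      = 0x662A1E
Bytes: (v>>16)&0xFF=66, (v>>8)&0xFF=2A, v&0xFF=1E

Answer: 0x662A1E 66 2A 1E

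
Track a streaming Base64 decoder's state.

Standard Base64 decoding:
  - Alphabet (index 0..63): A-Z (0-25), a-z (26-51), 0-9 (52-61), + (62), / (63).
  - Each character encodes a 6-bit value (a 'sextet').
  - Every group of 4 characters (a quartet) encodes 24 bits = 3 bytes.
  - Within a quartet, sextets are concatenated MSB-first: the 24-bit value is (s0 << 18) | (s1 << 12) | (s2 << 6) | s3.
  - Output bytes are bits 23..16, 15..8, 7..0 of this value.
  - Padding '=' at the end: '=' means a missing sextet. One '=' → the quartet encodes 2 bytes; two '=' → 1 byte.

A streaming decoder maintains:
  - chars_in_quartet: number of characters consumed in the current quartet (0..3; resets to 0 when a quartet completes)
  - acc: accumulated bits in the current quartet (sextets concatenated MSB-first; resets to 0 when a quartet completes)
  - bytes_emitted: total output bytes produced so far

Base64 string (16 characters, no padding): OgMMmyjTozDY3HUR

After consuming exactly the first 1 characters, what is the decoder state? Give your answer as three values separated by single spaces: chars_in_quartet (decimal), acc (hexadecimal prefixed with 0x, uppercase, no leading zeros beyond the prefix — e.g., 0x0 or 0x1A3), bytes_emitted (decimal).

After char 0 ('O'=14): chars_in_quartet=1 acc=0xE bytes_emitted=0

Answer: 1 0xE 0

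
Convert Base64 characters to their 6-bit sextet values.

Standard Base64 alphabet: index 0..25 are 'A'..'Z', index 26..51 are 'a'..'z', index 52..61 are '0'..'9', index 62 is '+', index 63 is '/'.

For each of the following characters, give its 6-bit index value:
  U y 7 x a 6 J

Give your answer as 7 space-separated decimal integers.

Answer: 20 50 59 49 26 58 9

Derivation:
'U': A..Z range, ord('U') − ord('A') = 20
'y': a..z range, 26 + ord('y') − ord('a') = 50
'7': 0..9 range, 52 + ord('7') − ord('0') = 59
'x': a..z range, 26 + ord('x') − ord('a') = 49
'a': a..z range, 26 + ord('a') − ord('a') = 26
'6': 0..9 range, 52 + ord('6') − ord('0') = 58
'J': A..Z range, ord('J') − ord('A') = 9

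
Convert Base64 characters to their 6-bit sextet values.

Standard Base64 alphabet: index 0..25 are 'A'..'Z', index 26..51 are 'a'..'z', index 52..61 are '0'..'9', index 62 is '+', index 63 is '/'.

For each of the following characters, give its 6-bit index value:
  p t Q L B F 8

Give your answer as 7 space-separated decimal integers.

'p': a..z range, 26 + ord('p') − ord('a') = 41
't': a..z range, 26 + ord('t') − ord('a') = 45
'Q': A..Z range, ord('Q') − ord('A') = 16
'L': A..Z range, ord('L') − ord('A') = 11
'B': A..Z range, ord('B') − ord('A') = 1
'F': A..Z range, ord('F') − ord('A') = 5
'8': 0..9 range, 52 + ord('8') − ord('0') = 60

Answer: 41 45 16 11 1 5 60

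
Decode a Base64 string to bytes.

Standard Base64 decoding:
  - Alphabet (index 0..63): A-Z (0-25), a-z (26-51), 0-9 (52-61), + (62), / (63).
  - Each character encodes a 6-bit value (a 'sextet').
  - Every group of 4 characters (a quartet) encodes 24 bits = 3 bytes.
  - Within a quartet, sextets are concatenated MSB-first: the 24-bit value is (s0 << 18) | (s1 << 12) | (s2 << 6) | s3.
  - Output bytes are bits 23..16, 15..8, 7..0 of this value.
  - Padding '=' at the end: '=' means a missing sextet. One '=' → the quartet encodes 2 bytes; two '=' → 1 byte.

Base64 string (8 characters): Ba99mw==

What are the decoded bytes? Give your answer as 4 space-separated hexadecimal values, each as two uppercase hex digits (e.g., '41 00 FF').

Answer: 05 AF 7D 9B

Derivation:
After char 0 ('B'=1): chars_in_quartet=1 acc=0x1 bytes_emitted=0
After char 1 ('a'=26): chars_in_quartet=2 acc=0x5A bytes_emitted=0
After char 2 ('9'=61): chars_in_quartet=3 acc=0x16BD bytes_emitted=0
After char 3 ('9'=61): chars_in_quartet=4 acc=0x5AF7D -> emit 05 AF 7D, reset; bytes_emitted=3
After char 4 ('m'=38): chars_in_quartet=1 acc=0x26 bytes_emitted=3
After char 5 ('w'=48): chars_in_quartet=2 acc=0x9B0 bytes_emitted=3
Padding '==': partial quartet acc=0x9B0 -> emit 9B; bytes_emitted=4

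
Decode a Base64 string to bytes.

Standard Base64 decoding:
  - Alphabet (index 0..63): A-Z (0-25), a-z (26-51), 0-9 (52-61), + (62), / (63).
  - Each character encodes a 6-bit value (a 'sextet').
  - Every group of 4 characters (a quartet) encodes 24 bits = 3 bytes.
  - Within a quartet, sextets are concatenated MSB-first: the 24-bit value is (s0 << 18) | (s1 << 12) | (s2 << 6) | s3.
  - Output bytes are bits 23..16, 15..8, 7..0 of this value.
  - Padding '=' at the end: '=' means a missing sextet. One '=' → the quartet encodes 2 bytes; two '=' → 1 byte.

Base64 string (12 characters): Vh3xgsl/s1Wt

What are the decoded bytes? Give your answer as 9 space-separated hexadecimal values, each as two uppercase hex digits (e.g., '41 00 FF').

Answer: 56 1D F1 82 C9 7F B3 55 AD

Derivation:
After char 0 ('V'=21): chars_in_quartet=1 acc=0x15 bytes_emitted=0
After char 1 ('h'=33): chars_in_quartet=2 acc=0x561 bytes_emitted=0
After char 2 ('3'=55): chars_in_quartet=3 acc=0x15877 bytes_emitted=0
After char 3 ('x'=49): chars_in_quartet=4 acc=0x561DF1 -> emit 56 1D F1, reset; bytes_emitted=3
After char 4 ('g'=32): chars_in_quartet=1 acc=0x20 bytes_emitted=3
After char 5 ('s'=44): chars_in_quartet=2 acc=0x82C bytes_emitted=3
After char 6 ('l'=37): chars_in_quartet=3 acc=0x20B25 bytes_emitted=3
After char 7 ('/'=63): chars_in_quartet=4 acc=0x82C97F -> emit 82 C9 7F, reset; bytes_emitted=6
After char 8 ('s'=44): chars_in_quartet=1 acc=0x2C bytes_emitted=6
After char 9 ('1'=53): chars_in_quartet=2 acc=0xB35 bytes_emitted=6
After char 10 ('W'=22): chars_in_quartet=3 acc=0x2CD56 bytes_emitted=6
After char 11 ('t'=45): chars_in_quartet=4 acc=0xB355AD -> emit B3 55 AD, reset; bytes_emitted=9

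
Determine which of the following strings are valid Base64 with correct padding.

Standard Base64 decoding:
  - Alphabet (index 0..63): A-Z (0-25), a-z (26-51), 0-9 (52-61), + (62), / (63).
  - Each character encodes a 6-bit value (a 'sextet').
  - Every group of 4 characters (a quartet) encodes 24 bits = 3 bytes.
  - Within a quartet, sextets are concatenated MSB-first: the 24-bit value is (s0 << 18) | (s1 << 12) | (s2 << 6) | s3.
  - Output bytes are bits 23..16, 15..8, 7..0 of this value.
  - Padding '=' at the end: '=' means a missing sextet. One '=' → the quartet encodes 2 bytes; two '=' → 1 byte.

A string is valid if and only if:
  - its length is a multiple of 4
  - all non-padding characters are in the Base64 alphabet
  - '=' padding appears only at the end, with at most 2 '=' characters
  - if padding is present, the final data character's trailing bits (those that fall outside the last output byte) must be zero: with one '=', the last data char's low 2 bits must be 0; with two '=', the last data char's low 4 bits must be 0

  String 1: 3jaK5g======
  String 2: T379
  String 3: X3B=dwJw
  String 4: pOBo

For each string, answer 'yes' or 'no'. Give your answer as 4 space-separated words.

String 1: '3jaK5g======' → invalid (6 pad chars (max 2))
String 2: 'T379' → valid
String 3: 'X3B=dwJw' → invalid (bad char(s): ['=']; '=' in middle)
String 4: 'pOBo' → valid

Answer: no yes no yes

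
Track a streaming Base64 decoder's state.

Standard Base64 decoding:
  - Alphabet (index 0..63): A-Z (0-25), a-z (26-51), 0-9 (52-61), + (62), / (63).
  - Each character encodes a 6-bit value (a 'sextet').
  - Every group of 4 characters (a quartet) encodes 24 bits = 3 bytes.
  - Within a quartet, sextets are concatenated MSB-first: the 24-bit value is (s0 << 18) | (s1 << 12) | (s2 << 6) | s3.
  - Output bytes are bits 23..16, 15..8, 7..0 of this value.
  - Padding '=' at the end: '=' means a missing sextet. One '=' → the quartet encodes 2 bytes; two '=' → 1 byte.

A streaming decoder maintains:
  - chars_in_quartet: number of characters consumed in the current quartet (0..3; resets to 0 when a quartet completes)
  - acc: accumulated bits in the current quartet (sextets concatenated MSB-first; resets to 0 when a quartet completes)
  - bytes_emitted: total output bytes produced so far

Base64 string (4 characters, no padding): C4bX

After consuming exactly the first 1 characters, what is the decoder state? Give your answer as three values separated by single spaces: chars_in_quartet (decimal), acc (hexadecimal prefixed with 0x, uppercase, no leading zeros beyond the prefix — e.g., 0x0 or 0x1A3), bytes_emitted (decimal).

Answer: 1 0x2 0

Derivation:
After char 0 ('C'=2): chars_in_quartet=1 acc=0x2 bytes_emitted=0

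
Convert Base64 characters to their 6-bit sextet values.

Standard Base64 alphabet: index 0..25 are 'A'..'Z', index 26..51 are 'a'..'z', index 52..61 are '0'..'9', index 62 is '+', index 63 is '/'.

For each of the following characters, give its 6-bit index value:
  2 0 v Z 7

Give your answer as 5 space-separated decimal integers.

Answer: 54 52 47 25 59

Derivation:
'2': 0..9 range, 52 + ord('2') − ord('0') = 54
'0': 0..9 range, 52 + ord('0') − ord('0') = 52
'v': a..z range, 26 + ord('v') − ord('a') = 47
'Z': A..Z range, ord('Z') − ord('A') = 25
'7': 0..9 range, 52 + ord('7') − ord('0') = 59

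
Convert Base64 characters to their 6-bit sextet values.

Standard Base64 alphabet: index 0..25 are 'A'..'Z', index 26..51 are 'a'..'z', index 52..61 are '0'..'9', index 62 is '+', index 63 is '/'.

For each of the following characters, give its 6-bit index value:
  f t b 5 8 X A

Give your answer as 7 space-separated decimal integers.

Answer: 31 45 27 57 60 23 0

Derivation:
'f': a..z range, 26 + ord('f') − ord('a') = 31
't': a..z range, 26 + ord('t') − ord('a') = 45
'b': a..z range, 26 + ord('b') − ord('a') = 27
'5': 0..9 range, 52 + ord('5') − ord('0') = 57
'8': 0..9 range, 52 + ord('8') − ord('0') = 60
'X': A..Z range, ord('X') − ord('A') = 23
'A': A..Z range, ord('A') − ord('A') = 0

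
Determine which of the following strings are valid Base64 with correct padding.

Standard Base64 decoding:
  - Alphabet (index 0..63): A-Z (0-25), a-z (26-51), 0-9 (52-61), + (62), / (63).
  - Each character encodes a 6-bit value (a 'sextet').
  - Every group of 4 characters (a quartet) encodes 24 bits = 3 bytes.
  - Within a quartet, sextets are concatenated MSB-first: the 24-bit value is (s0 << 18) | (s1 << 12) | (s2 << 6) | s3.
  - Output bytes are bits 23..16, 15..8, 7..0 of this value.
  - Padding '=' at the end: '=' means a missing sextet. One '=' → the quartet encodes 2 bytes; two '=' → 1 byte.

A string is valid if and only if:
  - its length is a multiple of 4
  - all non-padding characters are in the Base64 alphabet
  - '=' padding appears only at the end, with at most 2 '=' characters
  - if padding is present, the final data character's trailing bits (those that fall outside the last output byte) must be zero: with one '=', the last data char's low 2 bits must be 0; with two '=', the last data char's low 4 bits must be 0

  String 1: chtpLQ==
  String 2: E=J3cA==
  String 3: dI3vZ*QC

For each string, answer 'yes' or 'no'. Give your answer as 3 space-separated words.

Answer: yes no no

Derivation:
String 1: 'chtpLQ==' → valid
String 2: 'E=J3cA==' → invalid (bad char(s): ['=']; '=' in middle)
String 3: 'dI3vZ*QC' → invalid (bad char(s): ['*'])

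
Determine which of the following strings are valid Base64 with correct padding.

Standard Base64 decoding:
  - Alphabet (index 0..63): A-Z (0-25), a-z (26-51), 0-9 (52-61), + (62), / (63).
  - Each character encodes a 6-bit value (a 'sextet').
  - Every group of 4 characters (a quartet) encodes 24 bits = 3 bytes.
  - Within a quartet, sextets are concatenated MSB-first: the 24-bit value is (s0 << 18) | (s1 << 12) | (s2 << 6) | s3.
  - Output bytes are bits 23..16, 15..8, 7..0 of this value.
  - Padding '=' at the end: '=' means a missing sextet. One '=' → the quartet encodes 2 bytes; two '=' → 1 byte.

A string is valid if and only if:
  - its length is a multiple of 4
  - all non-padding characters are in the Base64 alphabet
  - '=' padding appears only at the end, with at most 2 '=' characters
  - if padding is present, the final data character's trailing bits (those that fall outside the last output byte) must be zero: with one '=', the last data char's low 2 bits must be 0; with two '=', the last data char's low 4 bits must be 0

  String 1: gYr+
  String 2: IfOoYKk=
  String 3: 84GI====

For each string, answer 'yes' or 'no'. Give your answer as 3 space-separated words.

String 1: 'gYr+' → valid
String 2: 'IfOoYKk=' → valid
String 3: '84GI====' → invalid (4 pad chars (max 2))

Answer: yes yes no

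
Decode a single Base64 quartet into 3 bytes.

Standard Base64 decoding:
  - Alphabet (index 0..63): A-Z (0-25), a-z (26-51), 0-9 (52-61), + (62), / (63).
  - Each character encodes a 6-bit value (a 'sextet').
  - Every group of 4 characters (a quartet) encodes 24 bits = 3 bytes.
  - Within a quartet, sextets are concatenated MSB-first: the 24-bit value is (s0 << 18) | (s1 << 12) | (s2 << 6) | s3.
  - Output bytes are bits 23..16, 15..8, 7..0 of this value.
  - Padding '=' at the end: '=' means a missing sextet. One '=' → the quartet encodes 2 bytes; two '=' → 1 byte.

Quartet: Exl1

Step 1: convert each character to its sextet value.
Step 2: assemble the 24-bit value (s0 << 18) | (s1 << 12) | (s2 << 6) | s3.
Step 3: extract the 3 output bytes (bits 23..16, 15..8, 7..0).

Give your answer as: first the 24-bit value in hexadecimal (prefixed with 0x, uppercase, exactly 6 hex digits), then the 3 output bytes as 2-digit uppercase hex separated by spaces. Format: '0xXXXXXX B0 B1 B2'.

Sextets: E=4, x=49, l=37, 1=53
24-bit: (4<<18) | (49<<12) | (37<<6) | 53
      = 0x100000 | 0x031000 | 0x000940 | 0x000035
      = 0x131975
Bytes: (v>>16)&0xFF=13, (v>>8)&0xFF=19, v&0xFF=75

Answer: 0x131975 13 19 75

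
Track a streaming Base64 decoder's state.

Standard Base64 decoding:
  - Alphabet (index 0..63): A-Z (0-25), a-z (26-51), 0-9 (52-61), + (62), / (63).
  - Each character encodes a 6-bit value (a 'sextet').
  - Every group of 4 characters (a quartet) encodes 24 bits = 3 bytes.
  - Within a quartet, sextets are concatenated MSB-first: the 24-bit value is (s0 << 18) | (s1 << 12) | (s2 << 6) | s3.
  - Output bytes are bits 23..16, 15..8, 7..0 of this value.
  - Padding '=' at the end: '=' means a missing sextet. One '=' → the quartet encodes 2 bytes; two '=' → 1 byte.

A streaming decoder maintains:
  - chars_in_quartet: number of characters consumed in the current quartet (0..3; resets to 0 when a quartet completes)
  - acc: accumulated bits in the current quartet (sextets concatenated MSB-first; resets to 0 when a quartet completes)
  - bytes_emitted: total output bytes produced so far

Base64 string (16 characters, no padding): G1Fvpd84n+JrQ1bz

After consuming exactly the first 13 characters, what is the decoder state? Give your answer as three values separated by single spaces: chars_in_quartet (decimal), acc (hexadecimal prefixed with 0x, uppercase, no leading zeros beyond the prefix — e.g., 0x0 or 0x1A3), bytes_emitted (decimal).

After char 0 ('G'=6): chars_in_quartet=1 acc=0x6 bytes_emitted=0
After char 1 ('1'=53): chars_in_quartet=2 acc=0x1B5 bytes_emitted=0
After char 2 ('F'=5): chars_in_quartet=3 acc=0x6D45 bytes_emitted=0
After char 3 ('v'=47): chars_in_quartet=4 acc=0x1B516F -> emit 1B 51 6F, reset; bytes_emitted=3
After char 4 ('p'=41): chars_in_quartet=1 acc=0x29 bytes_emitted=3
After char 5 ('d'=29): chars_in_quartet=2 acc=0xA5D bytes_emitted=3
After char 6 ('8'=60): chars_in_quartet=3 acc=0x2977C bytes_emitted=3
After char 7 ('4'=56): chars_in_quartet=4 acc=0xA5DF38 -> emit A5 DF 38, reset; bytes_emitted=6
After char 8 ('n'=39): chars_in_quartet=1 acc=0x27 bytes_emitted=6
After char 9 ('+'=62): chars_in_quartet=2 acc=0x9FE bytes_emitted=6
After char 10 ('J'=9): chars_in_quartet=3 acc=0x27F89 bytes_emitted=6
After char 11 ('r'=43): chars_in_quartet=4 acc=0x9FE26B -> emit 9F E2 6B, reset; bytes_emitted=9
After char 12 ('Q'=16): chars_in_quartet=1 acc=0x10 bytes_emitted=9

Answer: 1 0x10 9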